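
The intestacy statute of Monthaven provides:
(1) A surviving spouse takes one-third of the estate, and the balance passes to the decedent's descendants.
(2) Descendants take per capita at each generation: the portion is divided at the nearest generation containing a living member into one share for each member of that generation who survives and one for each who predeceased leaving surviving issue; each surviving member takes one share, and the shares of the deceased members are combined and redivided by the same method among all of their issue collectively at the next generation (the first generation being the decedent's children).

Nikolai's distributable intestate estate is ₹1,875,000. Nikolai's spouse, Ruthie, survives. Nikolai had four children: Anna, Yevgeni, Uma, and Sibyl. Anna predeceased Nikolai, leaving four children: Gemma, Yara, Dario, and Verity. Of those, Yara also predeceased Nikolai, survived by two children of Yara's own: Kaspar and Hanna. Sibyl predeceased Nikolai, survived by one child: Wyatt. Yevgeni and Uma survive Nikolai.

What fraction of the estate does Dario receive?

Dario receives 1/15 of the estate.

Ruthie takes one-third of ₹1,875,000 = ₹625,000. The remaining ₹1,250,000 passes to the descendants.
The descendants' portion (₹1,250,000) is divided at the children's generation into 4 shares of ₹312,500. Yevgeni and Uma each take ₹312,500. The 2 shares of the deceased (Anna and Sibyl) are combined into a pool of ₹625,000.
That pool (₹625,000) is divided at the grandchildren's generation into 5 shares of ₹125,000. Gemma, Dario, Verity, and Wyatt each take ₹125,000. The remaining share for the deceased Yara (₹125,000) is carried to the next generation.
That pool (₹125,000) is divided at the great-grandchildren's generation equally among Kaspar and Hanna: ₹62,500 each.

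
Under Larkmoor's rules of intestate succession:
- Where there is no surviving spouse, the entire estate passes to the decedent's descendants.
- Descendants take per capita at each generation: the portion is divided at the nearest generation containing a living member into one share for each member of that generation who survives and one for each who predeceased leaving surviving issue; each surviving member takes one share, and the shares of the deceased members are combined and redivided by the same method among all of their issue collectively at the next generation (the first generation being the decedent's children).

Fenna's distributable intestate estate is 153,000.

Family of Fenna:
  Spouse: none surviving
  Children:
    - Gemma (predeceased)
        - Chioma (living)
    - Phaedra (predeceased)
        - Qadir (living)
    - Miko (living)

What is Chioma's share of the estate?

Chioma receives 51,000.

The entire 153,000 passes to the descendants.
That amount (153,000) is divided at the children's generation into 3 shares of 51,000. Miko takes 51,000. The 2 shares of the deceased (Gemma and Phaedra) are combined into a pool of 102,000.
That pool (102,000) is divided at the grandchildren's generation equally among Chioma and Qadir: 51,000 each.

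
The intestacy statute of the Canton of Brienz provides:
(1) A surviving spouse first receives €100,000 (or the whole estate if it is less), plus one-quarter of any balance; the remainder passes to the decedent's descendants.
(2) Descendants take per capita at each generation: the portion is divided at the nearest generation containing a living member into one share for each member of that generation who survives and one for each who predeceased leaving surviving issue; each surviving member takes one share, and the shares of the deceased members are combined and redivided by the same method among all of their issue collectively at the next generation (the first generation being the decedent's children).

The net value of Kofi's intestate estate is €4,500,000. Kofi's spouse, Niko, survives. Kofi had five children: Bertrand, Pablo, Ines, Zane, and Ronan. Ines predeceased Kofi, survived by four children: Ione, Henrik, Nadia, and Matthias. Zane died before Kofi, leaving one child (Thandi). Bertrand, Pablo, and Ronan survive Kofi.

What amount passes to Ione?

Niko first takes €100,000, leaving a balance of €4,400,000. Niko then takes one-quarter of the balance (€1,100,000), for a total of €1,200,000. The remaining €3,300,000 passes to the descendants.
The descendants' portion (€3,300,000) is divided at the children's generation into 5 shares of €660,000. Bertrand, Pablo, and Ronan each take €660,000. The 2 shares of the deceased (Ines and Zane) are combined into a pool of €1,320,000.
That pool (€1,320,000) is divided at the grandchildren's generation equally among Ione, Henrik, Nadia, Matthias, and Thandi: €264,000 each.

Ione receives €264,000.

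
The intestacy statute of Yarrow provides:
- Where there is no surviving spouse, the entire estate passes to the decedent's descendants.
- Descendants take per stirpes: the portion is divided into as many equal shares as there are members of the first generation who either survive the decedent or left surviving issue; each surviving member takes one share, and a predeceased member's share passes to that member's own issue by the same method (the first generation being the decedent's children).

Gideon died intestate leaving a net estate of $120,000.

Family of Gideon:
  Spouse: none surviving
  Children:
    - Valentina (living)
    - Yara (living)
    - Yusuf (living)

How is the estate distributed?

Valentina: $40,000; Yara: $40,000; Yusuf: $40,000

The entire $120,000 passes to the descendants.
That amount ($120,000) is divided into 3 shares of $40,000: Valentina, Yara, and Yusuf each take $40,000.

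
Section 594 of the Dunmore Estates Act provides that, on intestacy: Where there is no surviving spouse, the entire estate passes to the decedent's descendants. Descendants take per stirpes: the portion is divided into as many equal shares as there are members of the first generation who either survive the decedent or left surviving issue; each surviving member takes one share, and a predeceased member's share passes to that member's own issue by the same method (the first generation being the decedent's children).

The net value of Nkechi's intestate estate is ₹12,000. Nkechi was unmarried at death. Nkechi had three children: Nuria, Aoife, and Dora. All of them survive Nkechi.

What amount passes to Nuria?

Nuria receives ₹4,000.

The entire ₹12,000 passes to the descendants.
That amount (₹12,000) is divided into 3 shares of ₹4,000: Nuria, Aoife, and Dora each take ₹4,000.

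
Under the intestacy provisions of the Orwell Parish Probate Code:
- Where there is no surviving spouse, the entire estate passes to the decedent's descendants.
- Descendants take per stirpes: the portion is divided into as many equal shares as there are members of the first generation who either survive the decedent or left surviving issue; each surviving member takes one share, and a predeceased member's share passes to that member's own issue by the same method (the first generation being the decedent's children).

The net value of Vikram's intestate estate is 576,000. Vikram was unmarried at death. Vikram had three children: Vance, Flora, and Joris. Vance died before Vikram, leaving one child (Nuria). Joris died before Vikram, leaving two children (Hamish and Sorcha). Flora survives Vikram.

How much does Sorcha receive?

Sorcha receives 96,000.

The entire 576,000 passes to the descendants.
That amount (576,000) is divided into 3 shares of 192,000: Flora takes 192,000; Vance's 192,000 share passes to Vance's issue; Joris's 192,000 share passes to Joris's issue.
Vance's share (192,000) passes entirely to Nuria.
Joris's share (192,000) is divided into 2 shares of 96,000: Hamish and Sorcha each take 96,000.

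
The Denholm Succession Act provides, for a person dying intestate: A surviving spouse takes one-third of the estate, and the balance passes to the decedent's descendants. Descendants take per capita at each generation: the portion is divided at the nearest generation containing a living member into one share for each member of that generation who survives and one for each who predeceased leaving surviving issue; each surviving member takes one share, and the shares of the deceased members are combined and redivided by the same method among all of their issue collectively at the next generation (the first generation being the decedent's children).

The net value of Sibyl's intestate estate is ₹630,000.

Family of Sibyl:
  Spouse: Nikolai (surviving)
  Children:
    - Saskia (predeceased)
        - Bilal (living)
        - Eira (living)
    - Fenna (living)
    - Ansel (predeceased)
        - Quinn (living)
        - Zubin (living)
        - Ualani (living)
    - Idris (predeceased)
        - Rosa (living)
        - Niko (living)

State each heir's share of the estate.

Nikolai takes one-third of ₹630,000 = ₹210,000. The remaining ₹420,000 passes to the descendants.
The descendants' portion (₹420,000) is divided at the children's generation into 4 shares of ₹105,000. Fenna takes ₹105,000. The 3 shares of the deceased (Saskia, Ansel, and Idris) are combined into a pool of ₹315,000.
That pool (₹315,000) is divided at the grandchildren's generation equally among Bilal, Eira, Quinn, Zubin, Ualani, Rosa, and Niko: ₹45,000 each.

Nikolai: ₹210,000; Bilal: ₹45,000; Eira: ₹45,000; Fenna: ₹105,000; Quinn: ₹45,000; Zubin: ₹45,000; Ualani: ₹45,000; Rosa: ₹45,000; Niko: ₹45,000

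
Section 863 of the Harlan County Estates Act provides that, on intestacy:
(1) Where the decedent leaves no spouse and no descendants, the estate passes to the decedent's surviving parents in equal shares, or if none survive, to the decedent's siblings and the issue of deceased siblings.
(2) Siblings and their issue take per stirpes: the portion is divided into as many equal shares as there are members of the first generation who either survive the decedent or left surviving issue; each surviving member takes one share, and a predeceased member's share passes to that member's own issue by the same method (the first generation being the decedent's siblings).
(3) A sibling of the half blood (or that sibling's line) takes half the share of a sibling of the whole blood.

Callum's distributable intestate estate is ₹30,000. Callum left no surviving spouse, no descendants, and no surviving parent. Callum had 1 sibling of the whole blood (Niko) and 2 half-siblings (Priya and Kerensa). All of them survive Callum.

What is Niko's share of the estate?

The entire ₹30,000 passes to the siblings and their issue.
Counting each half-blood sibling's line as half a unit, there are 2 units in ₹30,000, so one unit is ₹15,000. Whole-blood lines (Niko) take ₹15,000 each; half-blood lines (Priya and Kerensa) take ₹7,500 each.

Niko receives ₹15,000.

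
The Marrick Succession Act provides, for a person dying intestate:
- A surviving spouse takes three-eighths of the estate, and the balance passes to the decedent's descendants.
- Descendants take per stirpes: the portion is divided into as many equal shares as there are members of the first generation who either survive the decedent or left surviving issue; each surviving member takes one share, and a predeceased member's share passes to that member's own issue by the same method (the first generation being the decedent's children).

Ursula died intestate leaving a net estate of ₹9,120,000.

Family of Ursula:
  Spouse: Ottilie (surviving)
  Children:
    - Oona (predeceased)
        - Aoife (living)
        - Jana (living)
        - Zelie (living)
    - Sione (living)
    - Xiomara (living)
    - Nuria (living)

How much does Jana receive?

Ottilie takes three-eighths of ₹9,120,000 = ₹3,420,000. The remaining ₹5,700,000 passes to the descendants.
The descendants' portion (₹5,700,000) is divided into 4 shares of ₹1,425,000: Sione, Xiomara, and Nuria each take ₹1,425,000; Oona's ₹1,425,000 share passes to Oona's issue.
Oona's share (₹1,425,000) is divided into 3 shares of ₹475,000: Aoife, Jana, and Zelie each take ₹475,000.

Jana receives ₹475,000.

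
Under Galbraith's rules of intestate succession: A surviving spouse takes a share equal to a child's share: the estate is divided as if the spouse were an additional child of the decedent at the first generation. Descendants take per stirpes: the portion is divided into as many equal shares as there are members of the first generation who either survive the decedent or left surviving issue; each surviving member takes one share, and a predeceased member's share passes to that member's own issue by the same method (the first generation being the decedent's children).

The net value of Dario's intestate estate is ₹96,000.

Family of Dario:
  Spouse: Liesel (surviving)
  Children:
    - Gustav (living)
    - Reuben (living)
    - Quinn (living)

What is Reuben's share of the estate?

The spouse counts as an additional share at the children's level, so there are 4 primary shares of ₹24,000. Liesel takes one such share (₹24,000).
The children's combined portion (₹72,000) is divided into 3 shares of ₹24,000: Gustav, Reuben, and Quinn each take ₹24,000.

Reuben receives ₹24,000.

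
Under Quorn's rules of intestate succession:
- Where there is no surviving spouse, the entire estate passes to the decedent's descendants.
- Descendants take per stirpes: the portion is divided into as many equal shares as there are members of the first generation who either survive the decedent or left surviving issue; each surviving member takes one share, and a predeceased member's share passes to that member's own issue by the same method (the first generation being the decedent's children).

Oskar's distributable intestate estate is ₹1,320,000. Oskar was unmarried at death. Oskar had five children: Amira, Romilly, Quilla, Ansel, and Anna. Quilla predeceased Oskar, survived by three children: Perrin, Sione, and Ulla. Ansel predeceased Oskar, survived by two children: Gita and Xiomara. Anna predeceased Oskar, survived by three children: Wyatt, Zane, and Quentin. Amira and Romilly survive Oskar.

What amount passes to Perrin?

Perrin receives ₹88,000.

The entire ₹1,320,000 passes to the descendants.
That amount (₹1,320,000) is divided into 5 shares of ₹264,000: Amira and Romilly each take ₹264,000; Quilla's ₹264,000 share passes to Quilla's issue; Ansel's ₹264,000 share passes to Ansel's issue; Anna's ₹264,000 share passes to Anna's issue.
Quilla's share (₹264,000) is divided into 3 shares of ₹88,000: Perrin, Sione, and Ulla each take ₹88,000.
Ansel's share (₹264,000) is divided into 2 shares of ₹132,000: Gita and Xiomara each take ₹132,000.
Anna's share (₹264,000) is divided into 3 shares of ₹88,000: Wyatt, Zane, and Quentin each take ₹88,000.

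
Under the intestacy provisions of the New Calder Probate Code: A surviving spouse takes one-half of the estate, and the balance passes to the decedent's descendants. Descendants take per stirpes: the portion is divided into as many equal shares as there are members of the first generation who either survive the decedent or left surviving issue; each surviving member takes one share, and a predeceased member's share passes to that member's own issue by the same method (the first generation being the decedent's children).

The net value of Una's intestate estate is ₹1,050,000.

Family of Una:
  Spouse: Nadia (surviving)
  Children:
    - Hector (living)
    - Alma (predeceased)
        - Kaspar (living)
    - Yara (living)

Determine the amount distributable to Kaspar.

Nadia takes one-half of ₹1,050,000 = ₹525,000. The remaining ₹525,000 passes to the descendants.
The descendants' portion (₹525,000) is divided into 3 shares of ₹175,000: Hector and Yara each take ₹175,000; Alma's ₹175,000 share passes to Alma's issue.
Alma's share (₹175,000) passes entirely to Kaspar.

Kaspar receives ₹175,000.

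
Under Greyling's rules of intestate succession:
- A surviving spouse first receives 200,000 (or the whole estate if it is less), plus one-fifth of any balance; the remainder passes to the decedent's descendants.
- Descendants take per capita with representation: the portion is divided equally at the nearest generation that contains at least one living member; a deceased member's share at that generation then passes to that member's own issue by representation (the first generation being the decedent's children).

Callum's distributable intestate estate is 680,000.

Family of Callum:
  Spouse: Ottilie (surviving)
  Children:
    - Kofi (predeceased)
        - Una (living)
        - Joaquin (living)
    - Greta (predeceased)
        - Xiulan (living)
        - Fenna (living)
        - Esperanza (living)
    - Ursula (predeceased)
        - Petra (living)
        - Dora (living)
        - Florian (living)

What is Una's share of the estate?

Una receives 48,000.

Ottilie first takes 200,000, leaving a balance of 480,000. Ottilie then takes one-fifth of the balance (96,000), for a total of 296,000. The remaining 384,000 passes to the descendants.
No child survives, so the initial division is made at the grandchildren's generation.
The descendants' portion (384,000) is divided into 8 shares of 48,000: Una, Joaquin, Xiulan, Fenna, Esperanza, Petra, Dora, and Florian each take 48,000.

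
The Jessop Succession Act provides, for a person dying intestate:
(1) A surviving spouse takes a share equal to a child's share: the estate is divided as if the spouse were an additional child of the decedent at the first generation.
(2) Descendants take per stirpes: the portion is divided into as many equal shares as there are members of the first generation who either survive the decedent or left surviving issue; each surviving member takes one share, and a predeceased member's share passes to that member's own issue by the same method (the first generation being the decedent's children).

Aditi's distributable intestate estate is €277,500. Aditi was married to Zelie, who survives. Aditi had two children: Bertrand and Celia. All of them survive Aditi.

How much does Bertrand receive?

The spouse counts as an additional share at the children's level, so there are 3 primary shares of €92,500. Zelie takes one such share (€92,500).
The children's combined portion (€185,000) is divided into 2 shares of €92,500: Bertrand and Celia each take €92,500.

Bertrand receives €92,500.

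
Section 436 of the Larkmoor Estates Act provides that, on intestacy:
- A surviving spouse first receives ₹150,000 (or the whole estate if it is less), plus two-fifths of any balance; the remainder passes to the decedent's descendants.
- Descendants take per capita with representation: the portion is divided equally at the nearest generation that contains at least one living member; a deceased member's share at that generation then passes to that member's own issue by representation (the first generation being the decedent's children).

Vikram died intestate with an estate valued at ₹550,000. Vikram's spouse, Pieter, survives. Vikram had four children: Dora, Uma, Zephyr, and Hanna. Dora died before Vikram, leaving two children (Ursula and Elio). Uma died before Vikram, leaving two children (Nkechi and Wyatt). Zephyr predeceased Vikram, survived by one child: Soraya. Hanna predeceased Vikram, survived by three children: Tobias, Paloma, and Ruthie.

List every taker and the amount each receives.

Pieter: ₹310,000; Ursula: ₹30,000; Elio: ₹30,000; Nkechi: ₹30,000; Wyatt: ₹30,000; Soraya: ₹30,000; Tobias: ₹30,000; Paloma: ₹30,000; Ruthie: ₹30,000

Pieter first takes ₹150,000, leaving a balance of ₹400,000. Pieter then takes two-fifths of the balance (₹160,000), for a total of ₹310,000. The remaining ₹240,000 passes to the descendants.
No child survives, so the initial division is made at the grandchildren's generation.
The descendants' portion (₹240,000) is divided into 8 shares of ₹30,000: Ursula, Elio, Nkechi, Wyatt, Soraya, Tobias, Paloma, and Ruthie each take ₹30,000.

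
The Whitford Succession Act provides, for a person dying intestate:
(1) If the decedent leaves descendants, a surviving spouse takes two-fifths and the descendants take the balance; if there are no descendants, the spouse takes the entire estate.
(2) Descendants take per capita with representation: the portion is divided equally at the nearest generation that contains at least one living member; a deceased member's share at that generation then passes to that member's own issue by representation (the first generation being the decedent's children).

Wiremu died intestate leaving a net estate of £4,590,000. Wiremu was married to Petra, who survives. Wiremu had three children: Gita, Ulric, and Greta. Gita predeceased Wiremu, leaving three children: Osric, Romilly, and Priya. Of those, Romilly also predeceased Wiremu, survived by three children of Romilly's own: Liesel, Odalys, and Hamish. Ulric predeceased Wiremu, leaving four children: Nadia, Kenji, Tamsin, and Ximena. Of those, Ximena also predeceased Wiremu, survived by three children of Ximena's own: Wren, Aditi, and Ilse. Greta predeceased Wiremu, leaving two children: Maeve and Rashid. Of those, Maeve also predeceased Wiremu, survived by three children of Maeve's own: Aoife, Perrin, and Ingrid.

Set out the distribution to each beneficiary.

Petra takes two-fifths of £4,590,000 = £1,836,000. The remaining £2,754,000 passes to the descendants.
No child survives, so the initial division is made at the grandchildren's generation.
The descendants' portion (£2,754,000) is divided into 9 shares of £306,000: Osric, Priya, Nadia, Kenji, Tamsin, and Rashid each take £306,000; Romilly's £306,000 share passes to Romilly's issue; Ximena's £306,000 share passes to Ximena's issue; Maeve's £306,000 share passes to Maeve's issue.
Romilly's share (£306,000) is divided into 3 shares of £102,000: Liesel, Odalys, and Hamish each take £102,000.
Ximena's share (£306,000) is divided into 3 shares of £102,000: Wren, Aditi, and Ilse each take £102,000.
Maeve's share (£306,000) is divided into 3 shares of £102,000: Aoife, Perrin, and Ingrid each take £102,000.

Petra: £1,836,000; Osric: £306,000; Liesel: £102,000; Odalys: £102,000; Hamish: £102,000; Priya: £306,000; Nadia: £306,000; Kenji: £306,000; Tamsin: £306,000; Wren: £102,000; Aditi: £102,000; Ilse: £102,000; Aoife: £102,000; Perrin: £102,000; Ingrid: £102,000; Rashid: £306,000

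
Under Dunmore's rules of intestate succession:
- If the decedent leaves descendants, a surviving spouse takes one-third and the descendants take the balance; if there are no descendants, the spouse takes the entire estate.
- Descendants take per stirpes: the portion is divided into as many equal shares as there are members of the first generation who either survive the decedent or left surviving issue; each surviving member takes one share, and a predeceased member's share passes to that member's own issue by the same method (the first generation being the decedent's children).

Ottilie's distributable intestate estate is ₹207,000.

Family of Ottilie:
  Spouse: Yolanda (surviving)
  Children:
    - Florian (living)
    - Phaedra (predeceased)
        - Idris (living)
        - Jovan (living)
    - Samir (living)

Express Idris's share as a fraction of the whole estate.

Yolanda takes one-third of ₹207,000 = ₹69,000. The remaining ₹138,000 passes to the descendants.
The descendants' portion (₹138,000) is divided into 3 shares of ₹46,000: Florian and Samir each take ₹46,000; Phaedra's ₹46,000 share passes to Phaedra's issue.
Phaedra's share (₹46,000) is divided into 2 shares of ₹23,000: Idris and Jovan each take ₹23,000.

Idris receives 1/9 of the estate.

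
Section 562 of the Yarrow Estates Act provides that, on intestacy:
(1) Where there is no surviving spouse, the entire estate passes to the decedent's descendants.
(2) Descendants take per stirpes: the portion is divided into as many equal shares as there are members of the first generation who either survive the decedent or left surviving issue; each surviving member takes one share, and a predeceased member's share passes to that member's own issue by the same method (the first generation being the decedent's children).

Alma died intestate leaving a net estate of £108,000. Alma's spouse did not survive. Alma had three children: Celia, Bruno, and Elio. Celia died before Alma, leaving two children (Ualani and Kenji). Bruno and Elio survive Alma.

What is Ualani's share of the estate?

The entire £108,000 passes to the descendants.
That amount (£108,000) is divided into 3 shares of £36,000: Bruno and Elio each take £36,000; Celia's £36,000 share passes to Celia's issue.
Celia's share (£36,000) is divided into 2 shares of £18,000: Ualani and Kenji each take £18,000.

Ualani receives £18,000.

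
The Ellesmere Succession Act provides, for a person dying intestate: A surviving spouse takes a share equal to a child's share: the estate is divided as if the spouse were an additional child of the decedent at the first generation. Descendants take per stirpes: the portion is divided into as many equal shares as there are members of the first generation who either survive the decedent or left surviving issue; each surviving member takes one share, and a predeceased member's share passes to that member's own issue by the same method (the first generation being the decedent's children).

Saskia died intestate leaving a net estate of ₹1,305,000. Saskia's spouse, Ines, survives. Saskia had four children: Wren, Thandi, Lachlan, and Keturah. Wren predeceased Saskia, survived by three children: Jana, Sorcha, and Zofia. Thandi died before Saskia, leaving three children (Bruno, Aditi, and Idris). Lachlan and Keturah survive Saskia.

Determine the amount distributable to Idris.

The spouse counts as an additional share at the children's level, so there are 5 primary shares of ₹261,000. Ines takes one such share (₹261,000).
The children's combined portion (₹1,044,000) is divided into 4 shares of ₹261,000: Lachlan and Keturah each take ₹261,000; Wren's ₹261,000 share passes to Wren's issue; Thandi's ₹261,000 share passes to Thandi's issue.
Wren's share (₹261,000) is divided into 3 shares of ₹87,000: Jana, Sorcha, and Zofia each take ₹87,000.
Thandi's share (₹261,000) is divided into 3 shares of ₹87,000: Bruno, Aditi, and Idris each take ₹87,000.

Idris receives ₹87,000.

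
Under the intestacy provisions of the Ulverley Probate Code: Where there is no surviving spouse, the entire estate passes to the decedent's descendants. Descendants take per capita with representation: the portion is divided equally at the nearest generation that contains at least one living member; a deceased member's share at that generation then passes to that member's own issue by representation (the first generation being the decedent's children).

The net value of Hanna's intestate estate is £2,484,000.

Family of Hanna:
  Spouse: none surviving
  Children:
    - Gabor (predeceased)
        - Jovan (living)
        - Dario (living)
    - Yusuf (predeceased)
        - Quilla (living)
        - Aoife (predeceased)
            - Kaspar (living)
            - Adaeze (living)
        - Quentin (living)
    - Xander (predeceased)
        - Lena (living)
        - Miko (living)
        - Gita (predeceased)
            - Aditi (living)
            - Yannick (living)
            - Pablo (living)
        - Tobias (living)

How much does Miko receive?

The entire £2,484,000 passes to the descendants.
No child survives, so the initial division is made at the grandchildren's generation.
That amount (£2,484,000) is divided into 9 shares of £276,000: Jovan, Dario, Quilla, Quentin, Lena, Miko, and Tobias each take £276,000; Aoife's £276,000 share passes to Aoife's issue; Gita's £276,000 share passes to Gita's issue.
Aoife's share (£276,000) is divided into 2 shares of £138,000: Kaspar and Adaeze each take £138,000.
Gita's share (£276,000) is divided into 3 shares of £92,000: Aditi, Yannick, and Pablo each take £92,000.

Miko receives £276,000.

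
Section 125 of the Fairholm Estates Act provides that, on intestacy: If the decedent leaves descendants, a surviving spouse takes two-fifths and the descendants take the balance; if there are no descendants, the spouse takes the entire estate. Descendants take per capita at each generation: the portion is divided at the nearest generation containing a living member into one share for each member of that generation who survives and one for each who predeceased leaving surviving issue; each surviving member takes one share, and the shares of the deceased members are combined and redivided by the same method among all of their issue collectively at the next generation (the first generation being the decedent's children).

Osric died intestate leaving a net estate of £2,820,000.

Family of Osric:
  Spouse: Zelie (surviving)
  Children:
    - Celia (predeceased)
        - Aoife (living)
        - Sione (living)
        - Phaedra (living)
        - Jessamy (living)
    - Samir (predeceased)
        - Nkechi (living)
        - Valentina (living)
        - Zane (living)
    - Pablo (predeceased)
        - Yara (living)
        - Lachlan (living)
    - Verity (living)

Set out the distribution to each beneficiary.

Zelie: £1,128,000; Aoife: £141,000; Sione: £141,000; Phaedra: £141,000; Jessamy: £141,000; Nkechi: £141,000; Valentina: £141,000; Zane: £141,000; Yara: £141,000; Lachlan: £141,000; Verity: £423,000

Zelie takes two-fifths of £2,820,000 = £1,128,000. The remaining £1,692,000 passes to the descendants.
The descendants' portion (£1,692,000) is divided at the children's generation into 4 shares of £423,000. Verity takes £423,000. The 3 shares of the deceased (Celia, Samir, and Pablo) are combined into a pool of £1,269,000.
That pool (£1,269,000) is divided at the grandchildren's generation equally among Aoife, Sione, Phaedra, Jessamy, Nkechi, Valentina, Zane, Yara, and Lachlan: £141,000 each.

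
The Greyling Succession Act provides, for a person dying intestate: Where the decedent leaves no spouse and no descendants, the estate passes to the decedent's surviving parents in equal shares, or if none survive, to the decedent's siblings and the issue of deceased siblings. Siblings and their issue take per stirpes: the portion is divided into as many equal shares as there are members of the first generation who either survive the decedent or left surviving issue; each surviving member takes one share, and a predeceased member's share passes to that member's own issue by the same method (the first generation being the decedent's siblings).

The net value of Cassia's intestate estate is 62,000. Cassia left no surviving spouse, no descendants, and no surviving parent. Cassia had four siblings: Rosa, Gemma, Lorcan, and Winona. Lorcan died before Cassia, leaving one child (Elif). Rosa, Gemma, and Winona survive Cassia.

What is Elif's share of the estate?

The entire 62,000 passes to the siblings and their issue.
That amount (62,000) is divided into 4 shares of 15,500: Rosa, Gemma, and Winona each take 15,500; Lorcan's 15,500 share passes to Lorcan's issue.
Lorcan's share (15,500) passes entirely to Elif.

Elif receives 15,500.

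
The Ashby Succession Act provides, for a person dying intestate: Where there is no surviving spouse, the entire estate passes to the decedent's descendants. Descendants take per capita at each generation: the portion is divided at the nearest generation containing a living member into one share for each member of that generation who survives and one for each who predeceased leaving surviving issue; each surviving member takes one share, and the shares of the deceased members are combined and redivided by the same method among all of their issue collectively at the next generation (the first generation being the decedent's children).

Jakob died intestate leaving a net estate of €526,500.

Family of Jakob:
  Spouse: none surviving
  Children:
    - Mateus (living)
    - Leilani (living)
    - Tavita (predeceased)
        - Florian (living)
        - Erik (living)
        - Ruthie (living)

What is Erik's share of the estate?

The entire €526,500 passes to the descendants.
That amount (€526,500) is divided at the children's generation into 3 shares of €175,500. Mateus and Leilani each take €175,500. The remaining share for the deceased Tavita (€175,500) is carried to the next generation.
That pool (€175,500) is divided at the grandchildren's generation equally among Florian, Erik, and Ruthie: €58,500 each.

Erik receives €58,500.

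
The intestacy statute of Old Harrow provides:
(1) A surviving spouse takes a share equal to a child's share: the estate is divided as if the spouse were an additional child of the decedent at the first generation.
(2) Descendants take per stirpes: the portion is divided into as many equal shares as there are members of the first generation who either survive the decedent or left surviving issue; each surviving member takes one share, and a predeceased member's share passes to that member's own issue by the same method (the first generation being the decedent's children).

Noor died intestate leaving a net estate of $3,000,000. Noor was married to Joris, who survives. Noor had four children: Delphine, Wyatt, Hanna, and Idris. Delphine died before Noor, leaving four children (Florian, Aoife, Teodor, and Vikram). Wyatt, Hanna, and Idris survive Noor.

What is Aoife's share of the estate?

The spouse counts as an additional share at the children's level, so there are 5 primary shares of $600,000. Joris takes one such share ($600,000).
The children's combined portion ($2,400,000) is divided into 4 shares of $600,000: Wyatt, Hanna, and Idris each take $600,000; Delphine's $600,000 share passes to Delphine's issue.
Delphine's share ($600,000) is divided into 4 shares of $150,000: Florian, Aoife, Teodor, and Vikram each take $150,000.

Aoife receives $150,000.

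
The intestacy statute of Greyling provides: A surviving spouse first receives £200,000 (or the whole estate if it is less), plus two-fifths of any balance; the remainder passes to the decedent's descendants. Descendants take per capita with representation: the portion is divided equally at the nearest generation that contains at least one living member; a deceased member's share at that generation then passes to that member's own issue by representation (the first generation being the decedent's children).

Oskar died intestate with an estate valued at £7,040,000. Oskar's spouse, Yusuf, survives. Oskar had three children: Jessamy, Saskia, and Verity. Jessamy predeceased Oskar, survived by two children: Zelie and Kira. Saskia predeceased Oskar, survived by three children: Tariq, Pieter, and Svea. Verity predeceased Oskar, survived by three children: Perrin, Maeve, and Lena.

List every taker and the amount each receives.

Yusuf: £2,936,000; Zelie: £513,000; Kira: £513,000; Tariq: £513,000; Pieter: £513,000; Svea: £513,000; Perrin: £513,000; Maeve: £513,000; Lena: £513,000

Yusuf first takes £200,000, leaving a balance of £6,840,000. Yusuf then takes two-fifths of the balance (£2,736,000), for a total of £2,936,000. The remaining £4,104,000 passes to the descendants.
No child survives, so the initial division is made at the grandchildren's generation.
The descendants' portion (£4,104,000) is divided into 8 shares of £513,000: Zelie, Kira, Tariq, Pieter, Svea, Perrin, Maeve, and Lena each take £513,000.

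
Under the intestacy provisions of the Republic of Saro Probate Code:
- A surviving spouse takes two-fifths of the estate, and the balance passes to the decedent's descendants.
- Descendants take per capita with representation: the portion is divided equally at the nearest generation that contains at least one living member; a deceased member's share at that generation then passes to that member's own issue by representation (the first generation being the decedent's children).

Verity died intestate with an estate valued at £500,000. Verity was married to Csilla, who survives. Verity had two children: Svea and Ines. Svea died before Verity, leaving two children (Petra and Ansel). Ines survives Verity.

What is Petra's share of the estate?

Petra receives £75,000.

Csilla takes two-fifths of £500,000 = £200,000. The remaining £300,000 passes to the descendants.
The descendants' portion (£300,000) is divided into 2 shares of £150,000: Ines takes £150,000; Svea's £150,000 share passes to Svea's issue.
Svea's share (£150,000) is divided into 2 shares of £75,000: Petra and Ansel each take £75,000.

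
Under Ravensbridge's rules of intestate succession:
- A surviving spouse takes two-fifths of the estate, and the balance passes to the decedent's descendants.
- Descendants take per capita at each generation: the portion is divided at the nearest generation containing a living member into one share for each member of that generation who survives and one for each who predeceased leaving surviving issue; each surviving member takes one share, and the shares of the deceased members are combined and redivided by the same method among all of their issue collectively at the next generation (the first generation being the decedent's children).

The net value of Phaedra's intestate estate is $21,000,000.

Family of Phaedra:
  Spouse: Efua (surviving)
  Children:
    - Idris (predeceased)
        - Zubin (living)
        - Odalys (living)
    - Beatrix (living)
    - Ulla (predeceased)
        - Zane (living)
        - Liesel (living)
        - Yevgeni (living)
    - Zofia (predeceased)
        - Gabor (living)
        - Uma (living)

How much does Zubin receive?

Efua takes two-fifths of $21,000,000 = $8,400,000. The remaining $12,600,000 passes to the descendants.
The descendants' portion ($12,600,000) is divided at the children's generation into 4 shares of $3,150,000. Beatrix takes $3,150,000. The 3 shares of the deceased (Idris, Ulla, and Zofia) are combined into a pool of $9,450,000.
That pool ($9,450,000) is divided at the grandchildren's generation equally among Zubin, Odalys, Zane, Liesel, Yevgeni, Gabor, and Uma: $1,350,000 each.

Zubin receives $1,350,000.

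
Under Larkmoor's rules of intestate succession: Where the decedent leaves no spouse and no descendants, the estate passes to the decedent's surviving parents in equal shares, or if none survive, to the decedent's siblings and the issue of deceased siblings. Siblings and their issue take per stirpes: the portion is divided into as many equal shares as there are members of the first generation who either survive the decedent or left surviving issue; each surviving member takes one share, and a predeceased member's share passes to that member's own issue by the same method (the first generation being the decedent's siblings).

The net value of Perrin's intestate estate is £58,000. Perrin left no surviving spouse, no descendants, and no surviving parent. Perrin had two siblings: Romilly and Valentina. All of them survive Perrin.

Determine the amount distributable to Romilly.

The entire £58,000 passes to the siblings and their issue.
That amount (£58,000) is divided into 2 shares of £29,000: Romilly and Valentina each take £29,000.

Romilly receives £29,000.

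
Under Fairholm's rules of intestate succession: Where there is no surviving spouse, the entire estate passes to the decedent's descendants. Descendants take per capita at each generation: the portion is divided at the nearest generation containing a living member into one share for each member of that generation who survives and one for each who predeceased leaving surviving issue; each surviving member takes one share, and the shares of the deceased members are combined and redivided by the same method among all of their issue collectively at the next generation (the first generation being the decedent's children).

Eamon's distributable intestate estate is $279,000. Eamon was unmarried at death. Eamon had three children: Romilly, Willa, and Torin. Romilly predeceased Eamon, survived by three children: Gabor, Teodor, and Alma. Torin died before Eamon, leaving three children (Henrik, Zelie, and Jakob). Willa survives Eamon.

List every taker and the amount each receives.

Gabor: $31,000; Teodor: $31,000; Alma: $31,000; Willa: $93,000; Henrik: $31,000; Zelie: $31,000; Jakob: $31,000

The entire $279,000 passes to the descendants.
That amount ($279,000) is divided at the children's generation into 3 shares of $93,000. Willa takes $93,000. The 2 shares of the deceased (Romilly and Torin) are combined into a pool of $186,000.
That pool ($186,000) is divided at the grandchildren's generation equally among Gabor, Teodor, Alma, Henrik, Zelie, and Jakob: $31,000 each.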